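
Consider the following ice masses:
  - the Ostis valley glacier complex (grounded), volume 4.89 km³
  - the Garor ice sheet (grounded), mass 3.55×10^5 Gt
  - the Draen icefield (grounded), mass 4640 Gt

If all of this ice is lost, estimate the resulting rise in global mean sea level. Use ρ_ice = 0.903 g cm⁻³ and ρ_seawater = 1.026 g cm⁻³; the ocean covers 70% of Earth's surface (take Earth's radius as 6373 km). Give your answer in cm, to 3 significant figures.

≈ 98.1 cm

Ostis: 4.89 km³ × (903/1026) = 4.304 km³ of water.
Garor: 3.55×10^5 Gt = 3.550×10^17 kg; dividing by ρ_w = 1.026 g cm⁻³ = 1026 kg m⁻³ gives 3.460×10^14 m³ of water.
Draen: 4640 Gt = 4.640×10^15 kg; dividing by ρ_w = 1026 kg m⁻³ gives 4.522×10^12 m³ of water.
Total added water ≈ 3.505×10^14 m³ over 3.57×10^14 m² → Δh = 0.981 m = 98.1 cm.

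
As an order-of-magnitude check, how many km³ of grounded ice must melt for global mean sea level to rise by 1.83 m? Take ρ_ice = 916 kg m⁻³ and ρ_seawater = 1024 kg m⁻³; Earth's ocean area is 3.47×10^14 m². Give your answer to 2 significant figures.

≈ 7.1×10^5 km³

Required water volume = Δh × A = 1.83 m × 3.47×10^14 m² = 6.350×10^14 m³ = 6.350×10^5 km³.
Ice volume = water volume × ρ_w/ρ_ice = 6.350×10^5 × 1024/916 = 7.1×10^5 km³.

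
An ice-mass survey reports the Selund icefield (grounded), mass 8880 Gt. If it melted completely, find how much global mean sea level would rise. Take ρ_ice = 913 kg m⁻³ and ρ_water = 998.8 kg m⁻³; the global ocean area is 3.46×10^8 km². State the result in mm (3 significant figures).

≈ 25.7 mm

Selund: 8880 Gt = 8.880×10^15 kg; dividing by ρ_w = 998.8 kg m⁻³ gives 8.891×10^12 m³ of water.
Spread over 3.46×10^14 m² of ocean, Δh = 8.891×10^12 / 3.46×10^14 = 0.0257 m = 25.7 mm.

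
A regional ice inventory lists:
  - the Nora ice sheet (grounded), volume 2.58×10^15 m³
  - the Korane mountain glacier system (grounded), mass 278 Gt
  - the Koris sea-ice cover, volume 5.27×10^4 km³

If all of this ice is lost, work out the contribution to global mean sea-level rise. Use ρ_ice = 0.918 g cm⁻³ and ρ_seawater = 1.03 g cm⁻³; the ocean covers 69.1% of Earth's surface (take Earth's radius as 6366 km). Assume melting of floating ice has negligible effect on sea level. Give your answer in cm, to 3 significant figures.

≈ 654 cm

Nora: 2.58×10^15 m³ × (918/1030) = 2.299×10^15 m³ of water.
Korane: 278 Gt = 2.780×10^14 kg; dividing by ρ_w = 1.03 g cm⁻³ = 1030 kg m⁻³ gives 2.699×10^11 m³ of water.
The Koris sea-ice cover is floating and already displaces its own weight of water, so its melt adds essentially nothing to sea level.
Total added water ≈ 2.300×10^15 m³ over 3.52×10^14 m² → Δh = 6.54 m = 654 cm.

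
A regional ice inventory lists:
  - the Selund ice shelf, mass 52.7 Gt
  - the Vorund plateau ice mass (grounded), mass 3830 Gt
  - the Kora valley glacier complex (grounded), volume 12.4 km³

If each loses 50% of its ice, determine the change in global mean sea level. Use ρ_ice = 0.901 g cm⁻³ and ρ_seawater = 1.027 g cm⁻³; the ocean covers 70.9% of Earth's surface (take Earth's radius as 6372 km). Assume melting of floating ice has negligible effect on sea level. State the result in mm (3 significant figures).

≈ 5.17 mm

The Selund ice shelf is floating and already displaces its own weight of water, so its melt adds essentially nothing to sea level.
Vorund: 0.5 × 3830 Gt = 1.915×10^15 kg; dividing by ρ_w = 1.027 g cm⁻³ = 1027 kg m⁻³ gives 1.865×10^12 m³ of water.
Kora: 0.5 × 12.4 km³ × (901/1027) = 5.439 km³ of water.
Total added water ≈ 1.870×10^12 m³ over 3.62×10^14 m² → Δh = 5.17×10^-3 m = 5.17 mm.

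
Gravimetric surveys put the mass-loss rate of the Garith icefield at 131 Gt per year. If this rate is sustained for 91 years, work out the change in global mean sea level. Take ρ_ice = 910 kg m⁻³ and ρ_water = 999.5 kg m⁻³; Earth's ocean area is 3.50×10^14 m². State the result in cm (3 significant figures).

Total mass lost = 131 Gt/yr × 91 yr = 1.192×10^4 Gt = 1.192×10^16 kg.
ρ_w = 999.5 kg m⁻³, so water volume = 1.192×10^16 / 999.5 = 1.193×10^13 m³.
Δh = 1.193×10^13 / 3.50×10^14 = 0.0341 m = 3.41 cm.

≈ 3.41 cm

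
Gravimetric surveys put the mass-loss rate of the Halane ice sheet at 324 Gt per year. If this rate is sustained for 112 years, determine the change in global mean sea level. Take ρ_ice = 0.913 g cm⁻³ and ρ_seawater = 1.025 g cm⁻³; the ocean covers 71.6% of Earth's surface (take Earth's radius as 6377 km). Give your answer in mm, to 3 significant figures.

≈ 96.8 mm

Total mass lost = 324 Gt/yr × 112 yr = 3.629×10^4 Gt = 3.629×10^16 kg.
ρ_w = 1.025 g cm⁻³ = 1025 kg m⁻³, so water volume = 3.629×10^16 / 1025 = 3.540×10^13 m³.
Δh = 3.540×10^13 / 3.66×10^14 = 0.0968 m = 96.8 mm.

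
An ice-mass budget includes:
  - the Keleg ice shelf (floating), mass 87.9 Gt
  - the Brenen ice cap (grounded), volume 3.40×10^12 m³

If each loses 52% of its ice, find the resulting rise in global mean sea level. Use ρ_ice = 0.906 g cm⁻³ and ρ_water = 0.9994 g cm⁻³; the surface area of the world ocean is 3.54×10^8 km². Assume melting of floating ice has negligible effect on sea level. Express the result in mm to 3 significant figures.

The Keleg ice shelf is floating and already displaces its own weight of water, so its melt adds essentially nothing to sea level.
Brenen: 0.52 × 3.40×10^12 m³ × (906/999.4) = 1.603×10^12 m³ of water.
Total added water ≈ 1.603×10^12 m³ over 3.54×10^14 m² → Δh = 4.53×10^-3 m = 4.53 mm.

≈ 4.53 mm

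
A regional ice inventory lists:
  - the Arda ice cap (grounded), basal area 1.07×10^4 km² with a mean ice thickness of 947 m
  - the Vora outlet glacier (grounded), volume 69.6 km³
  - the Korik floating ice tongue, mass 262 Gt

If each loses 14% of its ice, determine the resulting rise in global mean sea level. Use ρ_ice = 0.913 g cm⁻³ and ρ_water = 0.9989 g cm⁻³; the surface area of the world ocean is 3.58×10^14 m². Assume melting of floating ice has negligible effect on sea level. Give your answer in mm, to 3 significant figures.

≈ 3.65 mm

Arda: ice volume = 1.07×10^4 km² × 947 m = 1.013×10^4 km³; 0.14 × 1.013×10^4 × (913/998.9) = 1297 km³ of water.
Vora: 0.14 × 69.6 km³ × (913/998.9) = 8.906 km³ of water.
The Korik floating ice tongue is floating and already displaces its own weight of water, so its melt adds essentially nothing to sea level.
Total added water ≈ 1.306×10^12 m³ over 3.58×10^14 m² → Δh = 3.65×10^-3 m = 3.65 mm.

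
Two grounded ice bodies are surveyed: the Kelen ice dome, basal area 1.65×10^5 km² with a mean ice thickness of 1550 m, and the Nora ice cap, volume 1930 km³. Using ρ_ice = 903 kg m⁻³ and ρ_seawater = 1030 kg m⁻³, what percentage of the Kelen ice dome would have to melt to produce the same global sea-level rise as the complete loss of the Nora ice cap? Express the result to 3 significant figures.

Equal sea-level rise means equal mass of meltwater, i.e. equal mass of ice lost.
Ice mass of Nora: 1.743×10^15 kg; ice mass of Kelen: 2.309×10^17 kg.
Fraction required = 1.743×10^15 / 2.309×10^17 = 7.55×10^-3 → 0.755 %.

≈ 0.755 %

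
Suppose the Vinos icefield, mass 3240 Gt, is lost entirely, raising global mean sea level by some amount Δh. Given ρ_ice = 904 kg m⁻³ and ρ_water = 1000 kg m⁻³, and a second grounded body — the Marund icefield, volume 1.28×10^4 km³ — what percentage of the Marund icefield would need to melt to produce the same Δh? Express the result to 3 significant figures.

Equal sea-level rise means equal mass of meltwater, i.e. equal mass of ice lost.
Ice mass of Vinos: 3.240×10^15 kg; ice mass of Marund: 1.157×10^16 kg.
Fraction required = 3.240×10^15 / 1.157×10^16 = 0.280 → 28.0 %.

≈ 28.0 %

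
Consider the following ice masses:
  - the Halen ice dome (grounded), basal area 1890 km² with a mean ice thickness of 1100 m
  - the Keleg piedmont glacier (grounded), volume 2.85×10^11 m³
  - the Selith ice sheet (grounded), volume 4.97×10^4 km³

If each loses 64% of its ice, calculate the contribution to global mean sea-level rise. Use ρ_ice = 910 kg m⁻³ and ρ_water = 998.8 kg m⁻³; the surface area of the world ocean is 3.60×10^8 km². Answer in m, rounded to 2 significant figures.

≈ 0.084 m

Halen: ice volume = 1890 km² × 1100 m = 2079 km³; 0.64 × 2079 × (910/998.8) = 1212 km³ of water.
Keleg: 0.64 × 2.85×10^11 m³ × (910/998.8) = 1.662×10^11 m³ of water.
Selith: 0.64 × 4.97×10^4 km³ × (910/998.8) = 2.898×10^4 km³ of water.
Total added water ≈ 3.036×10^13 m³ over 3.60×10^14 m² → Δh = 0.0843 m.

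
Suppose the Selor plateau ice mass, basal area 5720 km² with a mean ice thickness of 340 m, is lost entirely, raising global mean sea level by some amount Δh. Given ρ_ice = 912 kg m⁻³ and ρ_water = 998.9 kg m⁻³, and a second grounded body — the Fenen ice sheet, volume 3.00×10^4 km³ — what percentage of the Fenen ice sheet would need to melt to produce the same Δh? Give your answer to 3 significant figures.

≈ 6.48 %

Equal sea-level rise means equal mass of meltwater, i.e. equal mass of ice lost.
Ice mass of Selor: 1.774×10^15 kg; ice mass of Fenen: 2.736×10^16 kg.
Fraction required = 1.774×10^15 / 2.736×10^16 = 0.0648 → 6.48 %.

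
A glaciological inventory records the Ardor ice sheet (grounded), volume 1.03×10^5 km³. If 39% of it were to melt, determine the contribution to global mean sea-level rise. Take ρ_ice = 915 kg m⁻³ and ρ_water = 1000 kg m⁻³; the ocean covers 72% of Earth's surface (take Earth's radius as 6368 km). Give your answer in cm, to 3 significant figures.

≈ 10.0 cm

Ardor: 0.39 × 1.03×10^5 km³ × (915/1000) = 3.676×10^4 km³ of water.
Spread over 3.67×10^14 m² of ocean, Δh = 3.676×10^13 / 3.67×10^14 = 0.100 m = 10.0 cm.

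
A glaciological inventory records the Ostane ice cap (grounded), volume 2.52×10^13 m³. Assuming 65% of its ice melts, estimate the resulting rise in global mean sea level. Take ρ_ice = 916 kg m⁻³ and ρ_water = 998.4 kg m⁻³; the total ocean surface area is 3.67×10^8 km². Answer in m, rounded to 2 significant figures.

≈ 0.041 m

Ostane: 0.65 × 2.52×10^13 m³ × (916/998.4) = 1.503×10^13 m³ of water.
Spread over 3.67×10^14 m² of ocean, Δh = 1.503×10^13 / 3.67×10^14 = 0.0409 m.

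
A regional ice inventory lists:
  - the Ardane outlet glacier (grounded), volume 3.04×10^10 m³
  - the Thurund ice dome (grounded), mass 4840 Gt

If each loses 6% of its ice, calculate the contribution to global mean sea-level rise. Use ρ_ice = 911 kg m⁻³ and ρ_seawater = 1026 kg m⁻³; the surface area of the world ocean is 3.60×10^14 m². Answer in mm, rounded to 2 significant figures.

Ardane: 0.06 × 3.04×10^10 m³ × (911/1026) = 1.620×10^9 m³ of water.
Thurund: 0.06 × 4840 Gt = 2.904×10^14 kg; dividing by ρ_w = 1026 kg m⁻³ gives 2.830×10^11 m³ of water.
Total added water ≈ 2.847×10^11 m³ over 3.60×10^14 m² → Δh = 7.91×10^-4 m = 0.79 mm.

≈ 0.79 mm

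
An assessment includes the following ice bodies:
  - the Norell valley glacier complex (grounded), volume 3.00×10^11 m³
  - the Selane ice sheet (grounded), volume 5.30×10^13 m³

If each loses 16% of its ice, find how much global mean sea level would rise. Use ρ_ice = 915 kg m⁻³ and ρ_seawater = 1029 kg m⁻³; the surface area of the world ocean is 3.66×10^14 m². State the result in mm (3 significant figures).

Norell: 0.16 × 3.00×10^11 m³ × (915/1029) = 4.268×10^10 m³ of water.
Selane: 0.16 × 5.30×10^13 m³ × (915/1029) = 7.541×10^12 m³ of water.
Total added water ≈ 7.583×10^12 m³ over 3.66×10^14 m² → Δh = 0.0207 m = 20.7 mm.

≈ 20.7 mm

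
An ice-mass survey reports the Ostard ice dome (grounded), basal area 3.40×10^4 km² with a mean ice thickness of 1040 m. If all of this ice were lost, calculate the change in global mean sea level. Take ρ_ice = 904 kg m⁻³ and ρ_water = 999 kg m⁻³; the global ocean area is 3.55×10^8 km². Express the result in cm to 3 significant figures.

Ostard: ice volume = 3.40×10^4 km² × 1040 m = 3.536×10^4 km³; 3.536×10^4 × (904/999) = 3.200×10^4 km³ of water.
Spread over 3.55×10^14 m² of ocean, Δh = 3.200×10^13 / 3.55×10^14 = 0.0901 m = 9.01 cm.

≈ 9.01 cm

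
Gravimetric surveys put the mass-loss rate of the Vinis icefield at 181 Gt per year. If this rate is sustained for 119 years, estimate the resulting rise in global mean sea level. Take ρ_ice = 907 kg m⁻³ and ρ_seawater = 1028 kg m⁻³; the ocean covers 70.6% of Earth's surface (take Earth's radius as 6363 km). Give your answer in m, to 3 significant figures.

Total mass lost = 181 Gt/yr × 119 yr = 2.154×10^4 Gt = 2.154×10^16 kg.
ρ_w = 1028 kg m⁻³, so water volume = 2.154×10^16 / 1028 = 2.095×10^13 m³.
Δh = 2.095×10^13 / 3.59×10^14 = 0.0583 m.

≈ 0.0583 m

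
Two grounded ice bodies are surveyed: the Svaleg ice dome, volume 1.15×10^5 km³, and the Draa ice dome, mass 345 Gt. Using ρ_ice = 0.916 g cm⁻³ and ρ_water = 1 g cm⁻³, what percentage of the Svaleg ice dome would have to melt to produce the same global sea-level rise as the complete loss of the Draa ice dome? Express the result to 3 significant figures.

≈ 0.328 %

Equal sea-level rise means equal mass of meltwater, i.e. equal mass of ice lost.
Ice mass of Draa: 3.450×10^14 kg; ice mass of Svaleg: 1.053×10^17 kg.
Fraction required = 3.450×10^14 / 1.053×10^17 = 3.28×10^-3 → 0.328 %.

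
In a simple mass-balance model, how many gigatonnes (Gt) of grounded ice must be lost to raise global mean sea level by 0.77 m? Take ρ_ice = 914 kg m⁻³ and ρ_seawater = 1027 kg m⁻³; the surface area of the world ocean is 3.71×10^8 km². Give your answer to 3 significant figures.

Required water volume = Δh × A = 0.77 m × 3.71×10^14 m² = 2.857×10^14 m³.
ρ_w = 1027 kg m⁻³, so the mass of water = 2.857×10^14 m³ × 1027 kg m⁻³ = 2.934×10^17 kg = 2.93×10^5 Gt (and the same mass of ice, by conservation).

≈ 2.93×10^5 Gt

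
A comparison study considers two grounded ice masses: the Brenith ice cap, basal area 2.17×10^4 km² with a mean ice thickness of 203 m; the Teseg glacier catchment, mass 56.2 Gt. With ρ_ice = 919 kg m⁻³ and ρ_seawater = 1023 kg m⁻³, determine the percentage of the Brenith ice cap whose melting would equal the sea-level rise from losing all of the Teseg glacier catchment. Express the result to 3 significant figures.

Equal sea-level rise means equal mass of meltwater, i.e. equal mass of ice lost.
Ice mass of Teseg: 5.620×10^13 kg; ice mass of Brenith: 4.048×10^15 kg.
Fraction required = 5.620×10^13 / 4.048×10^15 = 0.0139 → 1.39 %.

≈ 1.39 %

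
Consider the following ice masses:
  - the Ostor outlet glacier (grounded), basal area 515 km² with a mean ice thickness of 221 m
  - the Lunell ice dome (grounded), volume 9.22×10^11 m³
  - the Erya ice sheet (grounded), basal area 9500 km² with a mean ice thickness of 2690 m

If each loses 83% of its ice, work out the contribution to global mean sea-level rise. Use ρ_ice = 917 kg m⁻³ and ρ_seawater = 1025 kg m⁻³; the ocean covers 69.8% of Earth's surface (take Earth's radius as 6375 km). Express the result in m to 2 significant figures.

Ostor: ice volume = 515 km² × 221 m = 113.8 km³; 0.83 × 113.8 × (917/1025) = 84.51 km³ of water.
Lunell: 0.83 × 9.22×10^11 m³ × (917/1025) = 6.846×10^11 m³ of water.
Erya: ice volume = 9500 km² × 2690 m = 2.556×10^4 km³; 0.83 × 2.556×10^4 × (917/1025) = 1.898×10^4 km³ of water.
Total added water ≈ 1.974×10^13 m³ over 3.56×10^14 m² → Δh = 0.0554 m.

≈ 0.055 m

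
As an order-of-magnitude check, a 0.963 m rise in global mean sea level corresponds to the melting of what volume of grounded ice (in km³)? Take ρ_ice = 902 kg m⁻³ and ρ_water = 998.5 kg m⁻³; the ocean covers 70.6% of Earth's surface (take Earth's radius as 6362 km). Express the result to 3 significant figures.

Required water volume = Δh × A = 0.963 m × 3.59×10^14 m² = 3.458×10^14 m³ = 3.458×10^5 km³.
Ice volume = water volume × ρ_w/ρ_ice = 3.458×10^5 × 998.5/902 = 3.83×10^5 km³.

≈ 3.83×10^5 km³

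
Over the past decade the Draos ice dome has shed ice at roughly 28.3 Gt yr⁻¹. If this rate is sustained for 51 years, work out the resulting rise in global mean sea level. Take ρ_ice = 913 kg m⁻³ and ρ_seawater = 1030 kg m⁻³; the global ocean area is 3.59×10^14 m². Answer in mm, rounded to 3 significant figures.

≈ 3.90 mm

Total mass lost = 28.3 Gt/yr × 51 yr = 1443 Gt = 1.443×10^15 kg.
ρ_w = 1030 kg m⁻³, so water volume = 1.443×10^15 / 1030 = 1.401×10^12 m³.
Δh = 1.401×10^12 / 3.59×10^14 = 3.90×10^-3 m = 3.90 mm.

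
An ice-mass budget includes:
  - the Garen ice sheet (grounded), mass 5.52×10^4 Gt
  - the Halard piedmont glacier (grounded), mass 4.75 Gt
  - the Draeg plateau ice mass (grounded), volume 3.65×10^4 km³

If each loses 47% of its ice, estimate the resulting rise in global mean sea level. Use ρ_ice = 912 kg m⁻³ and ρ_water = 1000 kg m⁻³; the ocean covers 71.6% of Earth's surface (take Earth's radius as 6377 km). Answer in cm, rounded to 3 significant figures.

Garen: 0.47 × 5.52×10^4 Gt = 2.594×10^16 kg; dividing by ρ_w = 1000 kg m⁻³ gives 2.594×10^13 m³ of water.
Halard: 0.47 × 4.75 Gt = 2.232×10^12 kg; dividing by ρ_w = 1000 kg m⁻³ gives 2.232×10^9 m³ of water.
Draeg: 0.47 × 3.65×10^4 km³ × (912/1000) = 1.565×10^4 km³ of water.
Total added water ≈ 4.159×10^13 m³ over 3.66×10^14 m² → Δh = 0.114 m = 11.4 cm.

≈ 11.4 cm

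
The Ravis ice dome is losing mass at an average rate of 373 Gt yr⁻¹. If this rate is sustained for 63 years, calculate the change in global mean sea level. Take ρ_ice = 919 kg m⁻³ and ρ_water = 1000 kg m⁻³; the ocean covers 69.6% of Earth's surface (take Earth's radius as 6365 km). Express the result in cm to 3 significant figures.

≈ 6.63 cm

Total mass lost = 373 Gt/yr × 63 yr = 2.350×10^4 Gt = 2.350×10^16 kg.
ρ_w = 1000 kg m⁻³, so water volume = 2.350×10^16 / 1000 = 2.350×10^13 m³.
Δh = 2.350×10^13 / 3.54×10^14 = 0.0663 m = 6.63 cm.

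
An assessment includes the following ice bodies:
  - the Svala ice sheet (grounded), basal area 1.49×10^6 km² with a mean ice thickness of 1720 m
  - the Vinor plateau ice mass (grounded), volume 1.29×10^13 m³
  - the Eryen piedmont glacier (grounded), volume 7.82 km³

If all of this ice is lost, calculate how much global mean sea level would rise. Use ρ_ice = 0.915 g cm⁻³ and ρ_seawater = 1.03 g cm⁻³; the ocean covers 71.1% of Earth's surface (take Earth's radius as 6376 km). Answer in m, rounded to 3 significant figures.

≈ 6.30 m

Svala: ice volume = 1.49×10^6 km² × 1720 m = 2.563×10^6 km³; 2.563×10^6 × (915/1030) = 2.277×10^6 km³ of water.
Vinor: 1.29×10^13 m³ × (915/1030) = 1.146×10^13 m³ of water.
Eryen: 7.82 km³ × (915/1030) = 6.947 km³ of water.
Total added water ≈ 2.288×10^15 m³ over 3.63×10^14 m² → Δh = 6.30 m.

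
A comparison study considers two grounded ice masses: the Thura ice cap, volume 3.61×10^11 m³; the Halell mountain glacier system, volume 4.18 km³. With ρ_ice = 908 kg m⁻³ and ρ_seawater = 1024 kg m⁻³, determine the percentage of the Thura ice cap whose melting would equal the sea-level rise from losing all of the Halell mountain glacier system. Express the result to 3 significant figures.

Equal sea-level rise means equal mass of meltwater, i.e. equal mass of ice lost.
Ice mass of Halell: 3.795×10^12 kg; ice mass of Thura: 3.278×10^14 kg.
Fraction required = 3.795×10^12 / 3.278×10^14 = 0.0116 → 1.16 %.

≈ 1.16 %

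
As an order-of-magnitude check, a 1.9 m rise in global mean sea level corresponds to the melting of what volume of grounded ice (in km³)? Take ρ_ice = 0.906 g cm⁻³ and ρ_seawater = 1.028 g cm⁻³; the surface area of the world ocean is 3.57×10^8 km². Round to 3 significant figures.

≈ 7.70×10^5 km³

Required water volume = Δh × A = 1.9 m × 3.57×10^14 m² = 6.783×10^14 m³ = 6.783×10^5 km³.
Ice volume = water volume × ρ_w/ρ_ice = 6.783×10^5 × 1028/906 = 7.70×10^5 km³.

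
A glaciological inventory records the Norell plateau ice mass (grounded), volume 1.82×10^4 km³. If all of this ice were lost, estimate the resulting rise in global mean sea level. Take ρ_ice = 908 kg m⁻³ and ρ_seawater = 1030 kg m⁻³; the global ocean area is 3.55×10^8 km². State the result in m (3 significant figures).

≈ 0.0452 m

Norell: 1.82×10^4 km³ × (908/1030) = 1.604×10^4 km³ of water.
Spread over 3.55×10^14 m² of ocean, Δh = 1.604×10^13 / 3.55×10^14 = 0.0452 m.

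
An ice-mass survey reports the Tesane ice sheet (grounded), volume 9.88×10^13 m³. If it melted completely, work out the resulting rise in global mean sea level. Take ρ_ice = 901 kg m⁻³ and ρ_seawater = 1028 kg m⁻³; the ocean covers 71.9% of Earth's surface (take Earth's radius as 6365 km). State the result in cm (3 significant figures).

≈ 23.7 cm

Tesane: 9.88×10^13 m³ × (901/1028) = 8.659×10^13 m³ of water.
Spread over 3.66×10^14 m² of ocean, Δh = 8.659×10^13 / 3.66×10^14 = 0.237 m = 23.7 cm.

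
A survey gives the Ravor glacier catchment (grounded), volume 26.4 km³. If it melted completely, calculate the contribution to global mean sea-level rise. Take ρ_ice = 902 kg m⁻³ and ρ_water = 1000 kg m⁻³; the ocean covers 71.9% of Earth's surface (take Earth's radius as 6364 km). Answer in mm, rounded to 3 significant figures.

≈ 0.0651 mm

Ravor: 26.4 km³ × (902/1000) = 23.81 km³ of water.
Spread over 3.66×10^14 m² of ocean, Δh = 2.381×10^10 / 3.66×10^14 = 6.51×10^-5 m = 0.0651 mm.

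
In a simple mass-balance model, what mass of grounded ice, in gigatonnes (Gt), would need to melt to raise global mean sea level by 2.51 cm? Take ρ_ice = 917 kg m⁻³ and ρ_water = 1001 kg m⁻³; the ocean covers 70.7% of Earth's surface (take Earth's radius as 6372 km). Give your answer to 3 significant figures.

Required water volume = Δh × A = 0.0251 m × 3.61×10^14 m² = 9.054×10^12 m³.
ρ_w = 1001 kg m⁻³, so the mass of water = 9.054×10^12 m³ × 1001 kg m⁻³ = 9.063×10^15 kg = 9060 Gt (and the same mass of ice, by conservation).

≈ 9060 Gt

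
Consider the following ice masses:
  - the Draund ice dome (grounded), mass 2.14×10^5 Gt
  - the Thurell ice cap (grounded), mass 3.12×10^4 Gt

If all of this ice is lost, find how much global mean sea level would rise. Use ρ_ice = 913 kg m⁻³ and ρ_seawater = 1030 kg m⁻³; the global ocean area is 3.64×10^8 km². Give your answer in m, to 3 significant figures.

≈ 0.654 m

Draund: 2.14×10^5 Gt = 2.140×10^17 kg; dividing by ρ_w = 1030 kg m⁻³ gives 2.078×10^14 m³ of water.
Thurell: 3.12×10^4 Gt = 3.120×10^16 kg; dividing by ρ_w = 1030 kg m⁻³ gives 3.029×10^13 m³ of water.
Total added water ≈ 2.381×10^14 m³ over 3.64×10^14 m² → Δh = 0.654 m.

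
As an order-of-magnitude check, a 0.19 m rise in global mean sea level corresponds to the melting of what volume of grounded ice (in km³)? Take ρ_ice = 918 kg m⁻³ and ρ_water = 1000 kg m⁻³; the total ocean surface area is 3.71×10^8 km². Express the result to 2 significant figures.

≈ 7.7×10^4 km³

Required water volume = Δh × A = 0.19 m × 3.71×10^14 m² = 7.049×10^13 m³ = 7.049×10^4 km³.
Ice volume = water volume × ρ_w/ρ_ice = 7.049×10^4 × 1000/918 = 7.7×10^4 km³.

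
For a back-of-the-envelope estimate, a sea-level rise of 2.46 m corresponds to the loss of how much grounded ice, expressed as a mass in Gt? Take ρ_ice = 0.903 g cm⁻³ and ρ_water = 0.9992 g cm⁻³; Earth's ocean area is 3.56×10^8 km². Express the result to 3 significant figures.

≈ 8.75×10^5 Gt

Required water volume = Δh × A = 2.46 m × 3.56×10^14 m² = 8.758×10^14 m³.
ρ_w = 0.9992 g cm⁻³ = 999.2 kg m⁻³, so the mass of water = 8.758×10^14 m³ × 999.2 kg m⁻³ = 8.751×10^17 kg = 8.75×10^5 Gt (and the same mass of ice, by conservation).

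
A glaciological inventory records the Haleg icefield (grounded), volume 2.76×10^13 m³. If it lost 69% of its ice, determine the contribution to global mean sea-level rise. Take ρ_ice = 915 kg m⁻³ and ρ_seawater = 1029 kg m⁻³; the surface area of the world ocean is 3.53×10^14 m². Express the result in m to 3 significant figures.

≈ 0.0480 m

Haleg: 0.69 × 2.76×10^13 m³ × (915/1029) = 1.693×10^13 m³ of water.
Spread over 3.53×10^14 m² of ocean, Δh = 1.693×10^13 / 3.53×10^14 = 0.0480 m.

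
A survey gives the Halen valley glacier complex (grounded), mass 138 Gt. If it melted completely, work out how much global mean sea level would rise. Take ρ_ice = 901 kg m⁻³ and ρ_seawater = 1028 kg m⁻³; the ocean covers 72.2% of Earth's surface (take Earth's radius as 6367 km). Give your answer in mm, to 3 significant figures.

≈ 0.365 mm

Halen: 138 Gt = 1.380×10^14 kg; dividing by ρ_w = 1028 kg m⁻³ gives 1.342×10^11 m³ of water.
Spread over 3.68×10^14 m² of ocean, Δh = 1.342×10^11 / 3.68×10^14 = 3.65×10^-4 m = 0.365 mm.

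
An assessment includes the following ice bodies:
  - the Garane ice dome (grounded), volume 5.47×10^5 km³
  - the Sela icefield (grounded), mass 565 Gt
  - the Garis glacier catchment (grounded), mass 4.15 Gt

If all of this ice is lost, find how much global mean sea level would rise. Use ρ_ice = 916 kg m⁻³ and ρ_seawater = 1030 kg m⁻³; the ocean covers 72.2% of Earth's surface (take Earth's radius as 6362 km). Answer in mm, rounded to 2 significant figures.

Garane: 5.47×10^5 km³ × (916/1030) = 4.865×10^5 km³ of water.
Sela: 565 Gt = 5.650×10^14 kg; dividing by ρ_w = 1030 kg m⁻³ gives 5.485×10^11 m³ of water.
Garis: 4.15 Gt = 4.150×10^12 kg; dividing by ρ_w = 1030 kg m⁻³ gives 4.029×10^9 m³ of water.
Total added water ≈ 4.870×10^14 m³ over 3.67×10^14 m² → Δh = 1.33 m = 1300 mm.

≈ 1300 mm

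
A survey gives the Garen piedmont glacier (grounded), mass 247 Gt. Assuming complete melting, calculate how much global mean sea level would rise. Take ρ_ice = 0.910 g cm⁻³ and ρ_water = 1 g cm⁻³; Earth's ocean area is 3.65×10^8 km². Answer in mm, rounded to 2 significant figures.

≈ 0.68 mm

Garen: 247 Gt = 2.470×10^14 kg; dividing by ρ_w = 1 g cm⁻³ = 1000 kg m⁻³ gives 2.470×10^11 m³ of water.
Spread over 3.65×10^14 m² of ocean, Δh = 2.470×10^11 / 3.65×10^14 = 6.77×10^-4 m = 0.68 mm.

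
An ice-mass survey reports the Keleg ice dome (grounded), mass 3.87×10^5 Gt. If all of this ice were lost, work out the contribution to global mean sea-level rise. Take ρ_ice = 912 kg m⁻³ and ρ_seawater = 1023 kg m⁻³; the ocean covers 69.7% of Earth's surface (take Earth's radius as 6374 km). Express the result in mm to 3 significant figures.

Keleg: 3.87×10^5 Gt = 3.870×10^17 kg; dividing by ρ_w = 1023 kg m⁻³ gives 3.783×10^14 m³ of water.
Spread over 3.56×10^14 m² of ocean, Δh = 3.783×10^14 / 3.56×10^14 = 1.06 m = 1060 mm.

≈ 1060 mm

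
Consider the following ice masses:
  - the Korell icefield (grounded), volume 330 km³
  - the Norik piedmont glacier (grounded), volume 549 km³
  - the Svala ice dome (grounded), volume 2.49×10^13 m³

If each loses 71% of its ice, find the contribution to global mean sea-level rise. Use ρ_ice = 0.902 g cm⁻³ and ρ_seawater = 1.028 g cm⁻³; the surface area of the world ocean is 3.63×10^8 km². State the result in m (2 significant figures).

Korell: 0.71 × 330 km³ × (902/1028) = 205.6 km³ of water.
Norik: 0.71 × 549 km³ × (902/1028) = 342.0 km³ of water.
Svala: 0.71 × 2.49×10^13 m³ × (902/1028) = 1.551×10^13 m³ of water.
Total added water ≈ 1.606×10^13 m³ over 3.63×10^14 m² → Δh = 0.0442 m.

≈ 0.044 m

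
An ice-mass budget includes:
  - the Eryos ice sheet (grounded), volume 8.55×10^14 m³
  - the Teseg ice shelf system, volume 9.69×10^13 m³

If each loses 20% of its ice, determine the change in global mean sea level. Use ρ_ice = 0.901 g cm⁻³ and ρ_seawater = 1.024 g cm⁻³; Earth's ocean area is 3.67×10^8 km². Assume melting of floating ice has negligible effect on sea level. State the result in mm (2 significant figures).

≈ 410 mm

Eryos: 0.2 × 8.55×10^14 m³ × (901/1024) = 1.505×10^14 m³ of water.
The Teseg ice shelf system is floating and already displaces its own weight of water, so its melt adds essentially nothing to sea level.
Total added water ≈ 1.505×10^14 m³ over 3.67×10^14 m² → Δh = 0.410 m = 410 mm.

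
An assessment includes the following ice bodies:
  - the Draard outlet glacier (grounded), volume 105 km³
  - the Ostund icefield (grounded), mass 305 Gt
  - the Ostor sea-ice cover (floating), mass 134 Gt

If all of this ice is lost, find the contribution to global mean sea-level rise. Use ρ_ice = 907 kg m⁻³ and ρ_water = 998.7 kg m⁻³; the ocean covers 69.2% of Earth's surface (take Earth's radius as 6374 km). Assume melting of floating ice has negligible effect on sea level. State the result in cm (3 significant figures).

Draard: 105 km³ × (907/998.7) = 95.36 km³ of water.
Ostund: 305 Gt = 3.050×10^14 kg; dividing by ρ_w = 998.7 kg m⁻³ gives 3.054×10^11 m³ of water.
The Ostor sea-ice cover is floating and already displaces its own weight of water, so its melt adds essentially nothing to sea level.
Total added water ≈ 4.008×10^11 m³ over 3.53×10^14 m² → Δh = 1.13×10^-3 m = 0.113 cm.

≈ 0.113 cm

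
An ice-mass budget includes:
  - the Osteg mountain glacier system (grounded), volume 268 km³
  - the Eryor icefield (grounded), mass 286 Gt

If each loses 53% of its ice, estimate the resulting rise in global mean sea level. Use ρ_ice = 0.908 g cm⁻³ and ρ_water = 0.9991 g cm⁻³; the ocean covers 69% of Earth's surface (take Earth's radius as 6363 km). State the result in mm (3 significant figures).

Osteg: 0.53 × 268 km³ × (908/999.1) = 129.1 km³ of water.
Eryor: 0.53 × 286 Gt = 1.516×10^14 kg; dividing by ρ_w = 0.9991 g cm⁻³ = 999.1 kg m⁻³ gives 1.517×10^11 m³ of water.
Total added water ≈ 2.808×10^11 m³ over 3.51×10^14 m² → Δh = 8.00×10^-4 m = 0.800 mm.

≈ 0.800 mm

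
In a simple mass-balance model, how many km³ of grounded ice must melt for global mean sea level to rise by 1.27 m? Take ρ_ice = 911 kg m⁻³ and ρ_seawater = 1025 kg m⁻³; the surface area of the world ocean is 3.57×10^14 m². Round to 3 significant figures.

Required water volume = Δh × A = 1.27 m × 3.57×10^14 m² = 4.534×10^14 m³ = 4.534×10^5 km³.
Ice volume = water volume × ρ_w/ρ_ice = 4.534×10^5 × 1025/911 = 5.10×10^5 km³.

≈ 5.10×10^5 km³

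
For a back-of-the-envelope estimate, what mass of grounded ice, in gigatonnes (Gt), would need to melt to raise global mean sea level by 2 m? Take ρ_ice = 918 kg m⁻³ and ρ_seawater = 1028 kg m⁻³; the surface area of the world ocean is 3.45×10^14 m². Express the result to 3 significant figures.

≈ 7.09×10^5 Gt

Required water volume = Δh × A = 2 m × 3.45×10^14 m² = 6.900×10^14 m³.
ρ_w = 1028 kg m⁻³, so the mass of water = 6.900×10^14 m³ × 1028 kg m⁻³ = 7.093×10^17 kg = 7.09×10^5 Gt (and the same mass of ice, by conservation).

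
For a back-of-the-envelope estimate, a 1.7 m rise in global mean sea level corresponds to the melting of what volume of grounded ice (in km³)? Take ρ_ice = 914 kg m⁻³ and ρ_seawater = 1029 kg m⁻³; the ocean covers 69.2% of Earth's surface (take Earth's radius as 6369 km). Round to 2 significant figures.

Required water volume = Δh × A = 1.7 m × 3.53×10^14 m² = 5.997×10^14 m³ = 5.997×10^5 km³.
Ice volume = water volume × ρ_w/ρ_ice = 5.997×10^5 × 1029/914 = 6.8×10^5 km³.

≈ 6.8×10^5 km³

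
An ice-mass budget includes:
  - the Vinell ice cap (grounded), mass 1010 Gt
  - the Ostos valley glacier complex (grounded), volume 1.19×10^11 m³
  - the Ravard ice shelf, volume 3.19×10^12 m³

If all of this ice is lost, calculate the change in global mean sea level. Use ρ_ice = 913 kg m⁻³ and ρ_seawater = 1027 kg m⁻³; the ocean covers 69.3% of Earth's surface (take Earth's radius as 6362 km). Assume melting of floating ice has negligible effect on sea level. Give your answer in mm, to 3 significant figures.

Vinell: 1010 Gt = 1.010×10^15 kg; dividing by ρ_w = 1027 kg m⁻³ gives 9.834×10^11 m³ of water.
Ostos: 1.19×10^11 m³ × (913/1027) = 1.058×10^11 m³ of water.
The Ravard ice shelf is floating and already displaces its own weight of water, so its melt adds essentially nothing to sea level.
Total added water ≈ 1.089×10^12 m³ over 3.52×10^14 m² → Δh = 3.09×10^-3 m = 3.09 mm.

≈ 3.09 mm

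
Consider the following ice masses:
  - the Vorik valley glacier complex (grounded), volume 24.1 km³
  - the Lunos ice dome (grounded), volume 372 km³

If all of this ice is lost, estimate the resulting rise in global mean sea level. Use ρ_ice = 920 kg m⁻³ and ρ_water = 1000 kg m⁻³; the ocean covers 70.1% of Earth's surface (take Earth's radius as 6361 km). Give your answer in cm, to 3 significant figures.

≈ 0.102 cm

Vorik: 24.1 km³ × (920/1000) = 22.17 km³ of water.
Lunos: 372 km³ × (920/1000) = 342.2 km³ of water.
Total added water ≈ 3.644×10^11 m³ over 3.56×10^14 m² → Δh = 1.02×10^-3 m = 0.102 cm.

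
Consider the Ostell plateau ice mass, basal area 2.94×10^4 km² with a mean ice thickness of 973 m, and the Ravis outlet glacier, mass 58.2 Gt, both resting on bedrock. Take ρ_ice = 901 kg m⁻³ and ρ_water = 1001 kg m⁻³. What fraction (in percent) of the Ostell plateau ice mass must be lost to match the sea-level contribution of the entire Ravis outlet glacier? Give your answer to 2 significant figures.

≈ 0.23 %

Equal sea-level rise means equal mass of meltwater, i.e. equal mass of ice lost.
Ice mass of Ravis: 5.820×10^13 kg; ice mass of Ostell: 2.577×10^16 kg.
Fraction required = 5.820×10^13 / 2.577×10^16 = 2.26×10^-3 → 0.23 %.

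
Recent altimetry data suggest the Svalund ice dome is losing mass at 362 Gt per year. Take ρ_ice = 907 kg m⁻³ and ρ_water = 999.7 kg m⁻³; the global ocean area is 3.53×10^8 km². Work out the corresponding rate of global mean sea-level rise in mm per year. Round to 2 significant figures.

ρ_w = 999.7 kg m⁻³. Annual water volume added = 362 Gt / ρ_w = 3.620×10^14 kg / 999.7 kg m⁻³ = 3.621×10^11 m³.
Δh per year = 3.621×10^11 / 3.53×10^14 = 1.03×10^-3 m = 1.0 mm.

≈ 1.0 mm/yr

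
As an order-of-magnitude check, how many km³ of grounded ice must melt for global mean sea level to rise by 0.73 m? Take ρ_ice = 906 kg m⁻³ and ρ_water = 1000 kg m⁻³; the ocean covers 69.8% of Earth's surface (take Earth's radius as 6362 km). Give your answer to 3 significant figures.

≈ 2.86×10^5 km³

Required water volume = Δh × A = 0.73 m × 3.55×10^14 m² = 2.592×10^14 m³ = 2.592×10^5 km³.
Ice volume = water volume × ρ_w/ρ_ice = 2.592×10^5 × 1000/906 = 2.86×10^5 km³.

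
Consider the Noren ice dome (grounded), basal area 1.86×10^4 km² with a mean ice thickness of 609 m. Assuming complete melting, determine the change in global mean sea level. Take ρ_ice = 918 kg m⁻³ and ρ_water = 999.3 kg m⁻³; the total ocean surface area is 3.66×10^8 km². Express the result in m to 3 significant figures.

≈ 0.0284 m

Noren: ice volume = 1.86×10^4 km² × 609 m = 1.133×10^4 km³; 1.133×10^4 × (918/999.3) = 1.041×10^4 km³ of water.
Spread over 3.66×10^14 m² of ocean, Δh = 1.041×10^13 / 3.66×10^14 = 0.0284 m.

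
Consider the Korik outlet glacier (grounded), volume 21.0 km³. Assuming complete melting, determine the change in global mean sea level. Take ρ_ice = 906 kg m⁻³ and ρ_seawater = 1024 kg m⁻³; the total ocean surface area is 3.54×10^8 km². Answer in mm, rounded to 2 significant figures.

≈ 0.052 mm

Korik: 21.0 km³ × (906/1024) = 18.58 km³ of water.
Spread over 3.54×10^14 m² of ocean, Δh = 1.858×10^10 / 3.54×10^14 = 5.25×10^-5 m = 0.052 mm.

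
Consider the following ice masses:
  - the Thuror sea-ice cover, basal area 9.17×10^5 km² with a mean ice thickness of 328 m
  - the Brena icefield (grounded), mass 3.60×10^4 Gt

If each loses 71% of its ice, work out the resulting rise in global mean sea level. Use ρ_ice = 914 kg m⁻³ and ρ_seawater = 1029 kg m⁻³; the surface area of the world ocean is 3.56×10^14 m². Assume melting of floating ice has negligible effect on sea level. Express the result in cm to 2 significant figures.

The Thuror sea-ice cover is floating and already displaces its own weight of water, so its melt adds essentially nothing to sea level.
Brena: 0.71 × 3.60×10^4 Gt = 2.556×10^16 kg; dividing by ρ_w = 1029 kg m⁻³ gives 2.484×10^13 m³ of water.
Total added water ≈ 2.484×10^13 m³ over 3.56×10^14 m² → Δh = 0.0698 m = 7.0 cm.

≈ 7.0 cm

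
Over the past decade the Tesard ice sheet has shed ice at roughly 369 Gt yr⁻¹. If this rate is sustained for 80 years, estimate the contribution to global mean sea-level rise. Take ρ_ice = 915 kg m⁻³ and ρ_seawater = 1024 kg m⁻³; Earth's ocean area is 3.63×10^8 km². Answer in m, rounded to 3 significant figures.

Total mass lost = 369 Gt/yr × 80 yr = 2.952×10^4 Gt = 2.952×10^16 kg.
ρ_w = 1024 kg m⁻³, so water volume = 2.952×10^16 / 1024 = 2.883×10^13 m³.
Δh = 2.883×10^13 / 3.63×10^14 = 0.0794 m.

≈ 0.0794 m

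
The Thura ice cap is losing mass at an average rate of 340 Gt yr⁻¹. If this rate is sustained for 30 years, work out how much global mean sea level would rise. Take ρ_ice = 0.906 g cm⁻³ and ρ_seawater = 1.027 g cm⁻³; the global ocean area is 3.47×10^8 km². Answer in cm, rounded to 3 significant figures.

Total mass lost = 340 Gt/yr × 30 yr = 1.020×10^4 Gt = 1.020×10^16 kg.
ρ_w = 1.027 g cm⁻³ = 1027 kg m⁻³, so water volume = 1.020×10^16 / 1027 = 9.932×10^12 m³.
Δh = 9.932×10^12 / 3.47×10^14 = 0.0286 m = 2.86 cm.

≈ 2.86 cm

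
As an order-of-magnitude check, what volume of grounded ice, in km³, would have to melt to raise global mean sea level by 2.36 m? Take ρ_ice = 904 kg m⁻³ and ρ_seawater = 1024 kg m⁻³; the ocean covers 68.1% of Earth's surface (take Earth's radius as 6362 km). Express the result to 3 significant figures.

Required water volume = Δh × A = 2.36 m × 3.46×10^14 m² = 8.174×10^14 m³ = 8.174×10^5 km³.
Ice volume = water volume × ρ_w/ρ_ice = 8.174×10^5 × 1024/904 = 9.26×10^5 km³.

≈ 9.26×10^5 km³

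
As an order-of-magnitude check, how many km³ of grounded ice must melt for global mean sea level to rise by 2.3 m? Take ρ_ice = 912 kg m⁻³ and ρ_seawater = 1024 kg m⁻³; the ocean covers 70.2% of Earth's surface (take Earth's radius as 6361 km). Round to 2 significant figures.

Required water volume = Δh × A = 2.3 m × 3.57×10^14 m² = 8.210×10^14 m³ = 8.210×10^5 km³.
Ice volume = water volume × ρ_w/ρ_ice = 8.210×10^5 × 1024/912 = 9.2×10^5 km³.

≈ 9.2×10^5 km³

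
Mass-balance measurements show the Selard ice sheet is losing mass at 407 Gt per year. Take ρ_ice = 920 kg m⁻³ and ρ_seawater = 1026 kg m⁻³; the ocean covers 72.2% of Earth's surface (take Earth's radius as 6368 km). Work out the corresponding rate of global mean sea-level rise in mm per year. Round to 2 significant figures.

≈ 1.1 mm/yr

ρ_w = 1026 kg m⁻³. Annual water volume added = 407 Gt / ρ_w = 4.070×10^14 kg / 1026 kg m⁻³ = 3.967×10^11 m³.
Δh per year = 3.967×10^11 / 3.68×10^14 = 1.08×10^-3 m = 1.1 mm.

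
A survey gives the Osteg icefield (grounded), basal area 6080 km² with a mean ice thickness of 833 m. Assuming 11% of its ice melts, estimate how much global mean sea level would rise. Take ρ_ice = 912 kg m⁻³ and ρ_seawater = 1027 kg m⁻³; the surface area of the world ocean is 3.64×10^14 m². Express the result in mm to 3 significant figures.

≈ 1.36 mm

Osteg: ice volume = 6080 km² × 833 m = 5065 km³; 0.11 × 5065 × (912/1027) = 494.7 km³ of water.
Spread over 3.64×10^14 m² of ocean, Δh = 4.947×10^11 / 3.64×10^14 = 1.36×10^-3 m = 1.36 mm.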